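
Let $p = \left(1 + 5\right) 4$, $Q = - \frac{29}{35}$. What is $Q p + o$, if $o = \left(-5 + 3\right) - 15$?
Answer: $- \frac{1291}{35} \approx -36.886$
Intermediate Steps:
$o = -17$ ($o = -2 - 15 = -17$)
$Q = - \frac{29}{35}$ ($Q = \left(-29\right) \frac{1}{35} = - \frac{29}{35} \approx -0.82857$)
$p = 24$ ($p = 6 \cdot 4 = 24$)
$Q p + o = \left(- \frac{29}{35}\right) 24 - 17 = - \frac{696}{35} - 17 = - \frac{1291}{35}$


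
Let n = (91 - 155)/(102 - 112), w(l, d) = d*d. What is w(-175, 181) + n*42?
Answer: 165149/5 ≈ 33030.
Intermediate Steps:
w(l, d) = d²
n = 32/5 (n = -64/(-10) = -64*(-⅒) = 32/5 ≈ 6.4000)
w(-175, 181) + n*42 = 181² + (32/5)*42 = 32761 + 1344/5 = 165149/5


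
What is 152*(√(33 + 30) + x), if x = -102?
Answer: -15504 + 456*√7 ≈ -14298.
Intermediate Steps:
152*(√(33 + 30) + x) = 152*(√(33 + 30) - 102) = 152*(√63 - 102) = 152*(3*√7 - 102) = 152*(-102 + 3*√7) = -15504 + 456*√7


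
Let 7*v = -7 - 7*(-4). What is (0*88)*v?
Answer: 0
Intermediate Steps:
v = 3 (v = (-7 - 7*(-4))/7 = (-7 + 28)/7 = (⅐)*21 = 3)
(0*88)*v = (0*88)*3 = 0*3 = 0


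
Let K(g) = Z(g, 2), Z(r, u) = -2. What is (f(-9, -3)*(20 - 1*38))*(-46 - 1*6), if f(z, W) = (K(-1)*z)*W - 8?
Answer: -58032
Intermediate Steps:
K(g) = -2
f(z, W) = -8 - 2*W*z (f(z, W) = (-2*z)*W - 8 = -2*W*z - 8 = -8 - 2*W*z)
(f(-9, -3)*(20 - 1*38))*(-46 - 1*6) = ((-8 - 2*(-3)*(-9))*(20 - 1*38))*(-46 - 1*6) = ((-8 - 54)*(20 - 38))*(-46 - 6) = -62*(-18)*(-52) = 1116*(-52) = -58032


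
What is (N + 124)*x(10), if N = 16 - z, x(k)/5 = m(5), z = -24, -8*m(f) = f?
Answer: -1025/2 ≈ -512.50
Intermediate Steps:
m(f) = -f/8
x(k) = -25/8 (x(k) = 5*(-1/8*5) = 5*(-5/8) = -25/8)
N = 40 (N = 16 - 1*(-24) = 16 + 24 = 40)
(N + 124)*x(10) = (40 + 124)*(-25/8) = 164*(-25/8) = -1025/2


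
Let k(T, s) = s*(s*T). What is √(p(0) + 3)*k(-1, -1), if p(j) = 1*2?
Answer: -√5 ≈ -2.2361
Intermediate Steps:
k(T, s) = T*s² (k(T, s) = s*(T*s) = T*s²)
p(j) = 2
√(p(0) + 3)*k(-1, -1) = √(2 + 3)*(-1*(-1)²) = √5*(-1*1) = √5*(-1) = -√5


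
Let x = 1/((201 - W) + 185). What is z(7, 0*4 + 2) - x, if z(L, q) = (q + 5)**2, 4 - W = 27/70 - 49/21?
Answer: 3910529/79811 ≈ 48.997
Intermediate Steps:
W = 1249/210 (W = 4 - (27/70 - 49/21) = 4 - (27*(1/70) - 49*1/21) = 4 - (27/70 - 7/3) = 4 - 1*(-409/210) = 4 + 409/210 = 1249/210 ≈ 5.9476)
z(L, q) = (5 + q)**2
x = 210/79811 (x = 1/((201 - 1*1249/210) + 185) = 1/((201 - 1249/210) + 185) = 1/(40961/210 + 185) = 1/(79811/210) = 210/79811 ≈ 0.0026312)
z(7, 0*4 + 2) - x = (5 + (0*4 + 2))**2 - 1*210/79811 = (5 + (0 + 2))**2 - 210/79811 = (5 + 2)**2 - 210/79811 = 7**2 - 210/79811 = 49 - 210/79811 = 3910529/79811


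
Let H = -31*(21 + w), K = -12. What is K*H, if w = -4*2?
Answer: 4836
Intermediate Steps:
w = -8
H = -403 (H = -31*(21 - 8) = -31*13 = -403)
K*H = -12*(-403) = 4836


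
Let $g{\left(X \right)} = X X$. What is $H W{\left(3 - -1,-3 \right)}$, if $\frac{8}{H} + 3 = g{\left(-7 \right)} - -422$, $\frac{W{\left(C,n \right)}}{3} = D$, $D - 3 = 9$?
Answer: $\frac{8}{13} \approx 0.61539$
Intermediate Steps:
$D = 12$ ($D = 3 + 9 = 12$)
$g{\left(X \right)} = X^{2}$
$W{\left(C,n \right)} = 36$ ($W{\left(C,n \right)} = 3 \cdot 12 = 36$)
$H = \frac{2}{117}$ ($H = \frac{8}{-3 + \left(\left(-7\right)^{2} - -422\right)} = \frac{8}{-3 + \left(49 + 422\right)} = \frac{8}{-3 + 471} = \frac{8}{468} = 8 \cdot \frac{1}{468} = \frac{2}{117} \approx 0.017094$)
$H W{\left(3 - -1,-3 \right)} = \frac{2}{117} \cdot 36 = \frac{8}{13}$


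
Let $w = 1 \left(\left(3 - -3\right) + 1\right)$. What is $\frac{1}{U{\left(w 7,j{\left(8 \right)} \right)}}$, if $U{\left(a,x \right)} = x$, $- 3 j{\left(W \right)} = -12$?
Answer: $\frac{1}{4} \approx 0.25$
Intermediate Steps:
$j{\left(W \right)} = 4$ ($j{\left(W \right)} = \left(- \frac{1}{3}\right) \left(-12\right) = 4$)
$w = 7$ ($w = 1 \left(\left(3 + 3\right) + 1\right) = 1 \left(6 + 1\right) = 1 \cdot 7 = 7$)
$\frac{1}{U{\left(w 7,j{\left(8 \right)} \right)}} = \frac{1}{4}$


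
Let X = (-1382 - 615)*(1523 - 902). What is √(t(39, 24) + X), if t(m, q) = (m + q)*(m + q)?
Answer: 6*I*√34338 ≈ 1111.8*I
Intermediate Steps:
t(m, q) = (m + q)²
X = -1240137 (X = -1997*621 = -1240137)
√(t(39, 24) + X) = √((39 + 24)² - 1240137) = √(63² - 1240137) = √(3969 - 1240137) = √(-1236168) = 6*I*√34338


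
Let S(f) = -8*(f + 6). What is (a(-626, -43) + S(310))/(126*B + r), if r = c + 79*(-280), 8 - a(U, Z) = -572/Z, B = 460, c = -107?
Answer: -108932/1536519 ≈ -0.070895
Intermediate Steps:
S(f) = -48 - 8*f (S(f) = -8*(6 + f) = -48 - 8*f)
a(U, Z) = 8 + 572/Z (a(U, Z) = 8 - (-572)/Z = 8 + 572/Z)
r = -22227 (r = -107 + 79*(-280) = -107 - 22120 = -22227)
(a(-626, -43) + S(310))/(126*B + r) = ((8 + 572/(-43)) + (-48 - 8*310))/(126*460 - 22227) = ((8 + 572*(-1/43)) + (-48 - 2480))/(57960 - 22227) = ((8 - 572/43) - 2528)/35733 = (-228/43 - 2528)*(1/35733) = -108932/43*1/35733 = -108932/1536519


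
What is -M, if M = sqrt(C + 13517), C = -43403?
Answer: -I*sqrt(29886) ≈ -172.88*I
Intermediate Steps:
M = I*sqrt(29886) (M = sqrt(-43403 + 13517) = sqrt(-29886) = I*sqrt(29886) ≈ 172.88*I)
-M = -I*sqrt(29886)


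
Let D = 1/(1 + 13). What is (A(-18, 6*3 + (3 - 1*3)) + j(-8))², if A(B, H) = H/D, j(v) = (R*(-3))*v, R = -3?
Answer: 32400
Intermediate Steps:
D = 1/14 ≈ 0.071429
j(v) = 9*v (j(v) = (-3*(-3))*v = 9*v)
A(B, H) = 14*H (A(B, H) = H/(1/14) = H*14 = 14*H)
(A(-18, 6*3 + (3 - 1*3)) + j(-8))² = (14*(6*3 + (3 - 1*3)) + 9*(-8))² = (14*(18 + (3 - 3)) - 72)² = (14*(18 + 0) - 72)² = (14*18 - 72)² = (252 - 72)² = 180² = 32400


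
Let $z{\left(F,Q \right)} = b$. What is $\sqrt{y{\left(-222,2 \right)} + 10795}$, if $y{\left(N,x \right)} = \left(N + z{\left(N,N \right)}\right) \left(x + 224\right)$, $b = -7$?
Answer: $3 i \sqrt{4551} \approx 202.38 i$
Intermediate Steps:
$z{\left(F,Q \right)} = -7$
$y{\left(N,x \right)} = \left(-7 + N\right) \left(224 + x\right)$ ($y{\left(N,x \right)} = \left(N - 7\right) \left(x + 224\right) = \left(-7 + N\right) \left(224 + x\right)$)
$\sqrt{y{\left(-222,2 \right)} + 10795} = \sqrt{\left(-1568 - 14 + 224 \left(-222\right) - 444\right) + 10795} = \sqrt{\left(-1568 - 14 - 49728 - 444\right) + 10795} = \sqrt{-51754 + 10795} = \sqrt{-40959} = 3 i \sqrt{4551}$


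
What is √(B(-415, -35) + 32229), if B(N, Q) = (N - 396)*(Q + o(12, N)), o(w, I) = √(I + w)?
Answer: √(60614 - 811*I*√403) ≈ 248.37 - 32.775*I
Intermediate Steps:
B(N, Q) = (-396 + N)*(Q + √(12 + N)) (B(N, Q) = (N - 396)*(Q + √(N + 12)) = (-396 + N)*(Q + √(12 + N)))
√(B(-415, -35) + 32229) = √((-396*(-35) - 396*√(12 - 415) - 415*(-35) - 415*√(12 - 415)) + 32229) = √((13860 - 396*I*√403 + 14525 - 415*I*√403) + 32229) = √((28385 - 811*I*√403) + 32229) = √(60614 - 811*I*√403)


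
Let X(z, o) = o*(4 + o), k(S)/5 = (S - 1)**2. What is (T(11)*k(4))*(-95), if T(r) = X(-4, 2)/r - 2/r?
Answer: -42750/11 ≈ -3886.4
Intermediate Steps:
k(S) = 5*(-1 + S)**2 (k(S) = 5*(S - 1)**2 = 5*(-1 + S)**2)
T(r) = 10/r (T(r) = (2*(4 + 2))/r - 2/r = (2*6)/r - 2/r = 12/r - 2/r = 10/r)
(T(11)*k(4))*(-95) = ((10/11)*(5*(-1 + 4)**2))*(-95) = ((10*(1/11))*(5*3**2))*(-95) = (10*(5*9)/11)*(-95) = ((10/11)*45)*(-95) = (450/11)*(-95) = -42750/11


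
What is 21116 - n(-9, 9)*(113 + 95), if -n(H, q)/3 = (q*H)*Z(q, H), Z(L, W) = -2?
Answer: 122204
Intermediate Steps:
n(H, q) = 6*H*q (n(H, q) = -3*q*H*(-2) = -3*H*q*(-2) = -(-6)*H*q = 6*H*q)
21116 - n(-9, 9)*(113 + 95) = 21116 - 6*(-9)*9*(113 + 95) = 21116 - (-486)*208 = 21116 - 1*(-101088) = 21116 + 101088 = 122204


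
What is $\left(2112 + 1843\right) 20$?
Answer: $79100$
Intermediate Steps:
$\left(2112 + 1843\right) 20 = 3955 \cdot 20 = 79100$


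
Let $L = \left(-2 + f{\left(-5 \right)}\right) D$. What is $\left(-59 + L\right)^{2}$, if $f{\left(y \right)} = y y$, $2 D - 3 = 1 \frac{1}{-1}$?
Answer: $1296$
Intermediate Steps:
$D = 1$ ($D = \frac{3}{2} + \frac{1 \frac{1}{-1}}{2} = \frac{3}{2} + \frac{1 \left(-1\right)}{2} = \frac{3}{2} + \frac{1}{2} \left(-1\right) = \frac{3}{2} - \frac{1}{2} = 1$)
$f{\left(y \right)} = y^{2}$
$L = 23$ ($L = \left(-2 + \left(-5\right)^{2}\right) 1 = \left(-2 + 25\right) 1 = 23 \cdot 1 = 23$)
$\left(-59 + L\right)^{2} = \left(-59 + 23\right)^{2} = \left(-36\right)^{2} = 1296$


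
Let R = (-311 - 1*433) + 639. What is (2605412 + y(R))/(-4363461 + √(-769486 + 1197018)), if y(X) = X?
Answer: -11368155487527/19039791470989 - 5210614*√106883/19039791470989 ≈ -0.59716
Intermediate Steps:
R = -105 (R = (-311 - 433) + 639 = -744 + 639 = -105)
(2605412 + y(R))/(-4363461 + √(-769486 + 1197018)) = (2605412 - 105)/(-4363461 + √(-769486 + 1197018)) = 2605307/(-4363461 + √427532) = 2605307/(-4363461 + 2*√106883)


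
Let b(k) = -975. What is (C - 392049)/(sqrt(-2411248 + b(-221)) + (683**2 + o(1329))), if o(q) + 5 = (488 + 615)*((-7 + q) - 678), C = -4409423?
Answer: -5650449073152/1384898310079 + 4801472*I*sqrt(2412223)/1384898310079 ≈ -4.08 + 0.0053847*I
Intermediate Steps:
o(q) = -755560 + 1103*q (o(q) = -5 + (488 + 615)*((-7 + q) - 678) = -5 + 1103*(-685 + q) = -5 + (-755555 + 1103*q) = -755560 + 1103*q)
(C - 392049)/(sqrt(-2411248 + b(-221)) + (683**2 + o(1329))) = (-4409423 - 392049)/(sqrt(-2411248 - 975) + (683**2 + (-755560 + 1103*1329))) = -4801472/(sqrt(-2412223) + (466489 + (-755560 + 1465887))) = -4801472/(I*sqrt(2412223) + (466489 + 710327)) = -4801472/(I*sqrt(2412223) + 1176816) = -4801472/(1176816 + I*sqrt(2412223))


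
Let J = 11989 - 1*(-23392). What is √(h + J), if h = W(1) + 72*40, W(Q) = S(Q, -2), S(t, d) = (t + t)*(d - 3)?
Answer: √38251 ≈ 195.58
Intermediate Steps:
S(t, d) = 2*t*(-3 + d) (S(t, d) = (2*t)*(-3 + d) = 2*t*(-3 + d))
W(Q) = -10*Q (W(Q) = 2*Q*(-3 - 2) = 2*Q*(-5) = -10*Q)
J = 35381 (J = 11989 + 23392 = 35381)
h = 2870 (h = -10*1 + 72*40 = -10 + 2880 = 2870)
√(h + J) = √(2870 + 35381) = √38251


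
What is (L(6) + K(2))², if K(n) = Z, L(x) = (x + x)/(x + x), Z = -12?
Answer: 121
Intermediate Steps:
L(x) = 1 (L(x) = (2*x)/((2*x)) = (2*x)*(1/(2*x)) = 1)
K(n) = -12
(L(6) + K(2))² = (1 - 12)² = (-11)² = 121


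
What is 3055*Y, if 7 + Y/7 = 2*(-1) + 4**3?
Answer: 1176175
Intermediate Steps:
Y = 385 (Y = -49 + 7*(2*(-1) + 4**3) = -49 + 7*(-2 + 64) = -49 + 7*62 = -49 + 434 = 385)
3055*Y = 3055*385 = 1176175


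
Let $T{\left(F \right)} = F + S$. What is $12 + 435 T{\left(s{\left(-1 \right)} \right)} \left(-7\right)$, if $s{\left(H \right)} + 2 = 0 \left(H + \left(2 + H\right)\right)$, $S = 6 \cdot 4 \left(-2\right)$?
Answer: $152262$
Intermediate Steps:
$S = -48$ ($S = 24 \left(-2\right) = -48$)
$s{\left(H \right)} = -2$ ($s{\left(H \right)} = -2 + 0 \left(H + \left(2 + H\right)\right) = -2 + 0 \left(2 + 2 H\right) = -2 + 0 = -2$)
$T{\left(F \right)} = -48 + F$ ($T{\left(F \right)} = F - 48 = -48 + F$)
$12 + 435 T{\left(s{\left(-1 \right)} \right)} \left(-7\right) = 12 + 435 \left(-48 - 2\right) \left(-7\right) = 12 + 435 \left(\left(-50\right) \left(-7\right)\right) = 12 + 435 \cdot 350 = 12 + 152250 = 152262$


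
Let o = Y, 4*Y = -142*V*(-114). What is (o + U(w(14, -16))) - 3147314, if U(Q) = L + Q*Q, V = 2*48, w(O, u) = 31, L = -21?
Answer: -2757862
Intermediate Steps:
V = 96
U(Q) = -21 + Q² (U(Q) = -21 + Q*Q = -21 + Q²)
Y = 388512 (Y = (-142*96*(-114))/4 = (-13632*(-114))/4 = (¼)*1554048 = 388512)
o = 388512
(o + U(w(14, -16))) - 3147314 = (388512 + (-21 + 31²)) - 3147314 = (388512 + (-21 + 961)) - 3147314 = (388512 + 940) - 3147314 = 389452 - 3147314 = -2757862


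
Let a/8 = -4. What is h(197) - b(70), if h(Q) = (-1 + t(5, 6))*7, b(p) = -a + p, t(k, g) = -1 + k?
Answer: -81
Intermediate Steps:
a = -32 (a = 8*(-4) = -32)
b(p) = 32 + p (b(p) = -1*(-32) + p = 32 + p)
h(Q) = 21 (h(Q) = (-1 + (-1 + 5))*7 = (-1 + 4)*7 = 3*7 = 21)
h(197) - b(70) = 21 - (32 + 70) = 21 - 1*102 = 21 - 102 = -81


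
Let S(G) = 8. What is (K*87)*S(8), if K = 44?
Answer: 30624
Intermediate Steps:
(K*87)*S(8) = (44*87)*8 = 3828*8 = 30624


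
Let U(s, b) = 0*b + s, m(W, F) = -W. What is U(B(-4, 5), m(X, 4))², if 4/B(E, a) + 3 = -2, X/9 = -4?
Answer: 16/25 ≈ 0.64000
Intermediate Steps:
X = -36 (X = 9*(-4) = -36)
B(E, a) = -⅘ (B(E, a) = 4/(-3 - 2) = 4/(-5) = 4*(-⅕) = -⅘)
U(s, b) = s (U(s, b) = 0 + s = s)
U(B(-4, 5), m(X, 4))² = (-⅘)² = 16/25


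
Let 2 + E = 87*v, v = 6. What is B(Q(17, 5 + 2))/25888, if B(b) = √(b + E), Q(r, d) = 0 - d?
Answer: 3*√57/25888 ≈ 0.00087490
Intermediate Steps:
Q(r, d) = -d
E = 520 (E = -2 + 87*6 = -2 + 522 = 520)
B(b) = √(520 + b) (B(b) = √(b + 520) = √(520 + b))
B(Q(17, 5 + 2))/25888 = √(520 - (5 + 2))/25888 = √(520 - 1*7)*(1/25888) = √(520 - 7)*(1/25888) = √513*(1/25888) = (3*√57)*(1/25888) = 3*√57/25888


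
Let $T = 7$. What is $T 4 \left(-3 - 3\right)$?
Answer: $-168$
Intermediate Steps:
$T 4 \left(-3 - 3\right) = 7 \cdot 4 \left(-3 - 3\right) = 28 \left(-6\right) = -168$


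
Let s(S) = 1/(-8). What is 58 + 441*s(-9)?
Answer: 23/8 ≈ 2.8750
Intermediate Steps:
s(S) = -⅛
58 + 441*s(-9) = 58 + 441*(-⅛) = 58 - 441/8 = 23/8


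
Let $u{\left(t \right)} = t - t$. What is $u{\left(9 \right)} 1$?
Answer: $0$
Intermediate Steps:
$u{\left(t \right)} = 0$
$u{\left(9 \right)} 1 = 0 \cdot 1 = 0$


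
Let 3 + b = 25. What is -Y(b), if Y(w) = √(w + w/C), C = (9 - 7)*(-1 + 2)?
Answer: -√33 ≈ -5.7446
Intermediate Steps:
b = 22 (b = -3 + 25 = 22)
C = 2 (C = 2*1 = 2)
Y(w) = √6*√w/2 (Y(w) = √(w + w/2) = √(3*w/2) = √6*√w/2)
-Y(b) = -√6*√22/2 = -√33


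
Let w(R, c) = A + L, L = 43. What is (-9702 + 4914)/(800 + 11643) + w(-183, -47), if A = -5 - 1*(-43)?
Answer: 1003095/12443 ≈ 80.615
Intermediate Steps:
A = 38 (A = -5 + 43 = 38)
w(R, c) = 81 (w(R, c) = 38 + 43 = 81)
(-9702 + 4914)/(800 + 11643) + w(-183, -47) = (-9702 + 4914)/(800 + 11643) + 81 = -4788/12443 + 81 = 1003095/12443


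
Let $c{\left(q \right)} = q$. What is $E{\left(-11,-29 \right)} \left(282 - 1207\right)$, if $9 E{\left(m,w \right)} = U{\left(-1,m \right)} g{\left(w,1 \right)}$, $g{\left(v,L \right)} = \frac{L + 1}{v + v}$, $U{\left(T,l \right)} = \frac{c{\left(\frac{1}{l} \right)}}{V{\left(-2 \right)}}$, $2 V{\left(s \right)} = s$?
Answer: $\frac{925}{2871} \approx 0.32219$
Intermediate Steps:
$V{\left(s \right)} = \frac{s}{2}$
$U{\left(T,l \right)} = - \frac{1}{l}$ ($U{\left(T,l \right)} = \frac{1}{l \frac{1}{2} \left(-2\right)} = \frac{1}{l \left(-1\right)} = \frac{1}{l} \left(-1\right) = - \frac{1}{l}$)
$g{\left(v,L \right)} = \frac{1 + L}{2 v}$
$E{\left(m,w \right)} = - \frac{1}{9 m w}$ ($E{\left(m,w \right)} = \frac{- \frac{1}{m} \frac{1 + 1}{2 w}}{9} = \frac{- \frac{1}{m} \frac{1}{2} \frac{1}{w} 2}{9} = \frac{- \frac{1}{m} \frac{1}{w}}{9} = \frac{\left(-1\right) \frac{1}{m} \frac{1}{w}}{9} = - \frac{1}{9 m w}$)
$E{\left(-11,-29 \right)} \left(282 - 1207\right) = - \frac{1}{9 \left(-11\right) \left(-29\right)} \left(282 - 1207\right) = \left(- \frac{1}{9}\right) \left(- \frac{1}{11}\right) \left(- \frac{1}{29}\right) \left(-925\right) = \left(- \frac{1}{2871}\right) \left(-925\right) = \frac{925}{2871}$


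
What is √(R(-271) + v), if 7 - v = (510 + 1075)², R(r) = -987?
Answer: 3*I*√279245 ≈ 1585.3*I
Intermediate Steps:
v = -2512218 (v = 7 - (510 + 1075)² = 7 - 1*1585² = 7 - 1*2512225 = 7 - 2512225 = -2512218)
√(R(-271) + v) = √(-987 - 2512218) = √(-2513205) = 3*I*√279245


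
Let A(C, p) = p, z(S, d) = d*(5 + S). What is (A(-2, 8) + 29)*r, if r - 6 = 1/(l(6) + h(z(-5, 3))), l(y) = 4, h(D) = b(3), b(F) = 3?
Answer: 1591/7 ≈ 227.29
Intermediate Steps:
h(D) = 3
r = 43/7 (r = 6 + 1/(4 + 3) = 6 + 1/7 = 6 + ⅐ = 43/7 ≈ 6.1429)
(A(-2, 8) + 29)*r = (8 + 29)*(43/7) = 37*(43/7) = 1591/7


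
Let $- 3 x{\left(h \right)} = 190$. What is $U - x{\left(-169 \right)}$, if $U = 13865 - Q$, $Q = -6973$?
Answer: $\frac{62704}{3} \approx 20901.0$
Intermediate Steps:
$x{\left(h \right)} = - \frac{190}{3}$ ($x{\left(h \right)} = \left(- \frac{1}{3}\right) 190 = - \frac{190}{3}$)
$U = 20838$ ($U = 13865 - -6973 = 13865 + 6973 = 20838$)
$U - x{\left(-169 \right)} = 20838 - - \frac{190}{3} = 20838 + \frac{190}{3} = \frac{62704}{3}$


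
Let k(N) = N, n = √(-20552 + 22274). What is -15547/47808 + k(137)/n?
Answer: -15547/47808 + 137*√1722/1722 ≈ 2.9762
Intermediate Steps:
n = √1722 ≈ 41.497
-15547/47808 + k(137)/n = -15547/47808 + 137/(√1722) = -15547*1/47808 + 137*(√1722/1722) = -15547/47808 + 137*√1722/1722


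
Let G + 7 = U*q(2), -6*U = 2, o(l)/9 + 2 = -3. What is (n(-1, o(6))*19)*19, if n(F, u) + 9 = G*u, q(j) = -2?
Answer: 99636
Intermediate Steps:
o(l) = -45 (o(l) = -18 + 9*(-3) = -18 - 27 = -45)
U = -⅓ (U = -⅙*2 = -⅓ ≈ -0.33333)
G = -19/3 (G = -7 - ⅓*(-2) = -7 + ⅔ = -19/3 ≈ -6.3333)
n(F, u) = -9 - 19*u/3
(n(-1, o(6))*19)*19 = ((-9 - 19/3*(-45))*19)*19 = ((-9 + 285)*19)*19 = (276*19)*19 = 5244*19 = 99636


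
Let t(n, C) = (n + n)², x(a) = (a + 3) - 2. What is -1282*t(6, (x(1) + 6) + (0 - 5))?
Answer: -184608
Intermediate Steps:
x(a) = 1 + a (x(a) = (3 + a) - 2 = 1 + a)
t(n, C) = 4*n² (t(n, C) = (2*n)² = 4*n²)
-1282*t(6, (x(1) + 6) + (0 - 5)) = -5128*6² = -5128*36 = -1282*144 = -184608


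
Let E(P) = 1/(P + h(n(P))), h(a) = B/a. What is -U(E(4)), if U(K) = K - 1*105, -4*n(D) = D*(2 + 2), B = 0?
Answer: 419/4 ≈ 104.75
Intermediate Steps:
n(D) = -D (n(D) = -D*(2 + 2)/4 = -D*4/4 = -D)
h(a) = 0 (h(a) = 0/a = 0)
E(P) = 1/P (E(P) = 1/(P + 0) = 1/P)
U(K) = -105 + K (U(K) = K - 105 = -105 + K)
-U(E(4)) = -(-105 + 1/4) = -(-105 + ¼) = -1*(-419/4) = 419/4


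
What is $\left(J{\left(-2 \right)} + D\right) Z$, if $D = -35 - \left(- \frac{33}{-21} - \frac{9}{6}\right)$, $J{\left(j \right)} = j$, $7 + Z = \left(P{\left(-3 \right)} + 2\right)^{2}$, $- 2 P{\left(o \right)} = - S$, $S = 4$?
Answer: $- \frac{4671}{14} \approx -333.64$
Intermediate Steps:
$P{\left(o \right)} = 2$ ($P{\left(o \right)} = - \frac{\left(-1\right) 4}{2} = \left(- \frac{1}{2}\right) \left(-4\right) = 2$)
$Z = 9$ ($Z = -7 + \left(2 + 2\right)^{2} = -7 + 4^{2} = -7 + 16 = 9$)
$D = - \frac{491}{14}$ ($D = -35 - \left(\left(-33\right) \left(- \frac{1}{21}\right) - \frac{3}{2}\right) = -35 - \left(\frac{11}{7} - \frac{3}{2}\right) = -35 - \frac{1}{14} = - \frac{491}{14} \approx -35.071$)
$\left(J{\left(-2 \right)} + D\right) Z = \left(-2 - \frac{491}{14}\right) 9 = \left(- \frac{519}{14}\right) 9 = - \frac{4671}{14}$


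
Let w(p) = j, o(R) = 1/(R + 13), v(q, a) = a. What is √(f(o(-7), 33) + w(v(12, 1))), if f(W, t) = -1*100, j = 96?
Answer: 2*I ≈ 2.0*I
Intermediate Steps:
o(R) = 1/(13 + R)
f(W, t) = -100
w(p) = 96
√(f(o(-7), 33) + w(v(12, 1))) = √(-100 + 96) = √(-4) = 2*I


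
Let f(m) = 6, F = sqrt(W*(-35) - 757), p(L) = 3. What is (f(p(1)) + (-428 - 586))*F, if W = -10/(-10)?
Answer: -6048*I*sqrt(22) ≈ -28368.0*I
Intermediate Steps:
W = 1 (W = -10*(-1/10) = 1)
F = 6*I*sqrt(22) (F = sqrt(1*(-35) - 757) = sqrt(-35 - 757) = sqrt(-792) = 6*I*sqrt(22) ≈ 28.142*I)
(f(p(1)) + (-428 - 586))*F = (6 + (-428 - 586))*(6*I*sqrt(22)) = (6 - 1014)*(6*I*sqrt(22)) = -6048*I*sqrt(22)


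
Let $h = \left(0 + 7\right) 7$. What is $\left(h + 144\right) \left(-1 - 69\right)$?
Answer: $-13510$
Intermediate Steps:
$h = 49$ ($h = 7 \cdot 7 = 49$)
$\left(h + 144\right) \left(-1 - 69\right) = \left(49 + 144\right) \left(-1 - 69\right) = 193 \left(-70\right) = -13510$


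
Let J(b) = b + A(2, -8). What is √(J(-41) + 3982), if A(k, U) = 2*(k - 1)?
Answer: √3943 ≈ 62.793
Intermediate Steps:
A(k, U) = -2 + 2*k (A(k, U) = 2*(-1 + k) = -2 + 2*k)
J(b) = 2 + b (J(b) = b + (-2 + 2*2) = b + (-2 + 4) = b + 2 = 2 + b)
√(J(-41) + 3982) = √((2 - 41) + 3982) = √(-39 + 3982) = √3943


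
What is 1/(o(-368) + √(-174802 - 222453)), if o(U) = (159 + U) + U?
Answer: -577/730184 - I*√397255/730184 ≈ -0.00079021 - 0.00086318*I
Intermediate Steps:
o(U) = 159 + 2*U
1/(o(-368) + √(-174802 - 222453)) = 1/((159 + 2*(-368)) + √(-174802 - 222453)) = 1/((159 - 736) + √(-397255)) = 1/(-577 + I*√397255)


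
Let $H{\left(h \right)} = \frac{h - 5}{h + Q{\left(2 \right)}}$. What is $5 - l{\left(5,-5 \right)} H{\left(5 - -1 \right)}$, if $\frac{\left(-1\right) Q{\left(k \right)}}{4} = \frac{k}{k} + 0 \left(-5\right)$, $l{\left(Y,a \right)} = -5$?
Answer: $\frac{25}{2} \approx 12.5$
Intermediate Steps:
$Q{\left(k \right)} = -4$ ($Q{\left(k \right)} = - 4 \left(\frac{k}{k} + 0 \left(-5\right)\right) = - 4 \left(1 + 0\right) = \left(-4\right) 1 = -4$)
$H{\left(h \right)} = \frac{-5 + h}{-4 + h}$ ($H{\left(h \right)} = \frac{h - 5}{h - 4} = \frac{-5 + h}{-4 + h}$)
$5 - l{\left(5,-5 \right)} H{\left(5 - -1 \right)} = 5 \left(-1\right) \left(-5\right) \frac{-5 + \left(5 - -1\right)}{-4 + \left(5 - -1\right)} = 5 \cdot 5 \frac{-5 + \left(5 + 1\right)}{-4 + \left(5 + 1\right)} = 5 \cdot 5 \frac{-5 + 6}{-4 + 6} = 5 \cdot 5 \cdot \frac{1}{2} \cdot 1 = 5 \cdot 5 \cdot \frac{1}{2} = 5 \cdot \frac{5}{2} = \frac{25}{2}$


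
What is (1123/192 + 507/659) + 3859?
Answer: 489108953/126528 ≈ 3865.6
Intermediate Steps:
(1123/192 + 507/659) + 3859 = 837401/126528 + 3859 = 489108953/126528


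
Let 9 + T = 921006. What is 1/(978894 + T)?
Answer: 1/1899891 ≈ 5.2635e-7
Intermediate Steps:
T = 920997 (T = -9 + 921006 = 920997)
1/(978894 + T) = 1/(978894 + 920997) = 1/1899891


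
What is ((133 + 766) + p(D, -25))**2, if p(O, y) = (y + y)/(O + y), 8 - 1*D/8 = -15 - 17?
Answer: 2812286961/3481 ≈ 8.0790e+5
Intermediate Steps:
D = 320 (D = 64 - 8*(-15 - 17) = 64 - 8*(-32) = 64 + 256 = 320)
p(O, y) = 2*y/(O + y) (p(O, y) = (2*y)/(O + y) = 2*y/(O + y))
((133 + 766) + p(D, -25))**2 = ((133 + 766) + 2*(-25)/(320 - 25))**2 = (899 + 2*(-25)/295)**2 = (899 + 2*(-25)*(1/295))**2 = (899 - 10/59)**2 = (53031/59)**2 = 2812286961/3481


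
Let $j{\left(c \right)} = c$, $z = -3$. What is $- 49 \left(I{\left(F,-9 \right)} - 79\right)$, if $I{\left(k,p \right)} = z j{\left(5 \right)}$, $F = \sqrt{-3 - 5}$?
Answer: $4606$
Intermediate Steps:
$F = 2 i \sqrt{2}$ ($F = \sqrt{-8} = 2 i \sqrt{2} \approx 2.8284 i$)
$I{\left(k,p \right)} = -15$ ($I{\left(k,p \right)} = \left(-3\right) 5 = -15$)
$- 49 \left(I{\left(F,-9 \right)} - 79\right) = - 49 \left(-15 - 79\right) = \left(-49\right) \left(-94\right) = 4606$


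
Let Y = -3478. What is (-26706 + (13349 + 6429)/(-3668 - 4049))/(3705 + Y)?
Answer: -206109980/1751759 ≈ -117.66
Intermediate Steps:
(-26706 + (13349 + 6429)/(-3668 - 4049))/(3705 + Y) = (-26706 + (13349 + 6429)/(-3668 - 4049))/(3705 - 3478) = (-26706 + 19778/(-7717))/227 = (-26706 + 19778*(-1/7717))*(1/227) = (-26706 - 19778/7717)*(1/227) = -206109980/7717*1/227 = -206109980/1751759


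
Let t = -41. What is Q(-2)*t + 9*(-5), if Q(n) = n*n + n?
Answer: -127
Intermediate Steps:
Q(n) = n + n² (Q(n) = n² + n = n + n²)
Q(-2)*t + 9*(-5) = -2*(1 - 2)*(-41) + 9*(-5) = -2*(-1)*(-41) - 45 = 2*(-41) - 45 = -82 - 45 = -127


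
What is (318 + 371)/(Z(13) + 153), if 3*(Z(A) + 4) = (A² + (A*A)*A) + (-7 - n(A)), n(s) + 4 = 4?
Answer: 2067/2806 ≈ 0.73664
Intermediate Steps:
n(s) = 0 (n(s) = -4 + 4 = 0)
Z(A) = -19/3 + A²/3 + A³/3 (Z(A) = -4 + ((A² + (A*A)*A) + (-7 - 1*0))/3 = -4 + ((A² + A²*A) + (-7 + 0))/3 = -4 + ((A² + A³) - 7)/3 = -4 + (-7 + A² + A³)/3 = -4 + (-7/3 + A²/3 + A³/3) = -19/3 + A²/3 + A³/3)
(318 + 371)/(Z(13) + 153) = (318 + 371)/((-19/3 + (⅓)*13² + (⅓)*13³) + 153) = 689/((-19/3 + (⅓)*169 + (⅓)*2197) + 153) = 689/((-19/3 + 169/3 + 2197/3) + 153) = 689/(2347/3 + 153) = 689/(2806/3) = 689*(3/2806) = 2067/2806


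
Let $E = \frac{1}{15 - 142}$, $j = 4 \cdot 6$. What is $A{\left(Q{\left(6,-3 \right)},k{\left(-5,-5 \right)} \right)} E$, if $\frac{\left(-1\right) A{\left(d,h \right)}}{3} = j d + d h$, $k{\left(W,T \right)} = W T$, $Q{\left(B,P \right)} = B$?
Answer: $\frac{882}{127} \approx 6.9449$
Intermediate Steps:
$j = 24$
$k{\left(W,T \right)} = T W$
$E = - \frac{1}{127}$ ($E = \frac{1}{-127} = - \frac{1}{127} \approx -0.007874$)
$A{\left(d,h \right)} = - 72 d - 3 d h$ ($A{\left(d,h \right)} = - 3 \left(24 d + d h\right) = - 72 d - 3 d h$)
$A{\left(Q{\left(6,-3 \right)},k{\left(-5,-5 \right)} \right)} E = \left(-3\right) 6 \left(24 - -25\right) \left(- \frac{1}{127}\right) = \left(-3\right) 6 \left(24 + 25\right) \left(- \frac{1}{127}\right) = \left(-3\right) 6 \cdot 49 \left(- \frac{1}{127}\right) = \left(-882\right) \left(- \frac{1}{127}\right) = \frac{882}{127}$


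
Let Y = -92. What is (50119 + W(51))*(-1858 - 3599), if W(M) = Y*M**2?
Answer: 1032317061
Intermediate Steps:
W(M) = -92*M**2
(50119 + W(51))*(-1858 - 3599) = (50119 - 92*51**2)*(-1858 - 3599) = (50119 - 92*2601)*(-5457) = (50119 - 239292)*(-5457) = -189173*(-5457) = 1032317061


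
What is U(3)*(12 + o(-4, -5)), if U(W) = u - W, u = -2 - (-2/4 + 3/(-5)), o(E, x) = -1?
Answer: -429/10 ≈ -42.900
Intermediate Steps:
u = -9/10 (u = -2 - (-2*¼ + 3*(-⅕)) = -2 - (-½ - ⅗) = -2 - 1*(-11/10) = -2 + 11/10 = -9/10 ≈ -0.90000)
U(W) = -9/10 - W
U(3)*(12 + o(-4, -5)) = (-9/10 - 1*3)*(12 - 1) = (-9/10 - 3)*11 = -39/10*11 = -429/10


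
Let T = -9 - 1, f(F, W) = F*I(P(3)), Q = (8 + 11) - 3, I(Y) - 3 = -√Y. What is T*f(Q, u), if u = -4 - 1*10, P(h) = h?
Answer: -480 + 160*√3 ≈ -202.87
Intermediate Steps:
u = -14 (u = -4 - 10 = -14)
I(Y) = 3 - √Y
Q = 16 (Q = 19 - 3 = 16)
f(F, W) = F*(3 - √3)
T = -10
T*f(Q, u) = -160*(3 - √3) = -10*(48 - 16*√3) = -480 + 160*√3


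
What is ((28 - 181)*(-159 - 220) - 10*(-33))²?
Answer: 3400872489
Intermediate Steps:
((28 - 181)*(-159 - 220) - 10*(-33))² = (-153*(-379) + 330)² = (57987 + 330)² = 58317² = 3400872489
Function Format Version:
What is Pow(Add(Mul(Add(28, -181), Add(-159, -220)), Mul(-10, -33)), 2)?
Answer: 3400872489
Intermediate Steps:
Pow(Add(Mul(Add(28, -181), Add(-159, -220)), Mul(-10, -33)), 2) = Pow(Add(Mul(-153, -379), 330), 2) = Pow(Add(57987, 330), 2) = Pow(58317, 2) = 3400872489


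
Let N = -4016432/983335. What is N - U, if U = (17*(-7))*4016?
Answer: 469935713408/983335 ≈ 4.7790e+5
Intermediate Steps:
U = -477904 (U = -119*4016 = -477904)
N = -4016432/983335 (N = -4016432*1/983335 = -4016432/983335 ≈ -4.0845)
N - U = -4016432/983335 - 1*(-477904) = -4016432/983335 + 477904 = 469935713408/983335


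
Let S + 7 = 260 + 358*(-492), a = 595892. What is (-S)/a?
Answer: 175883/595892 ≈ 0.29516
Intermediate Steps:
S = -175883 (S = -7 + (260 + 358*(-492)) = -7 + (260 - 176136) = -7 - 175876 = -175883)
(-S)/a = -1*(-175883)/595892 = 175883*(1/595892) = 175883/595892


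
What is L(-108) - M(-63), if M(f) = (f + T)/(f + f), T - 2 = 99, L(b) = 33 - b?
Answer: 8902/63 ≈ 141.30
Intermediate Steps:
T = 101 (T = 2 + 99 = 101)
M(f) = (101 + f)/(2*f) (M(f) = (f + 101)/(f + f) = (101 + f)/((2*f)) = (101 + f)*(1/(2*f)) = (101 + f)/(2*f))
L(-108) - M(-63) = (33 - 1*(-108)) - (101 - 63)/(2*(-63)) = (33 + 108) - (-1)*38/(2*63) = 141 - 1*(-19/63) = 141 + 19/63 = 8902/63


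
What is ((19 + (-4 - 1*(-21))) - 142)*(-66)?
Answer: 6996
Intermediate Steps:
((19 + (-4 - 1*(-21))) - 142)*(-66) = ((19 + (-4 + 21)) - 142)*(-66) = ((19 + 17) - 142)*(-66) = (36 - 142)*(-66) = -106*(-66) = 6996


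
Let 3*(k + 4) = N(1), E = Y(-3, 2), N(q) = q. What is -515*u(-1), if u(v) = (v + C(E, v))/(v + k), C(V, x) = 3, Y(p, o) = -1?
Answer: 1545/7 ≈ 220.71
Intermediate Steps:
E = -1
k = -11/3 (k = -4 + (⅓)*1 = -4 + ⅓ = -11/3 ≈ -3.6667)
u(v) = (3 + v)/(-11/3 + v) (u(v) = (v + 3)/(v - 11/3) = (3 + v)/(-11/3 + v))
-515*u(-1) = -1545*(3 - 1)/(-11 + 3*(-1)) = -1545*2/(-11 - 3) = -1545*2/(-14) = -1545*(-1)*2/14 = -515*(-3/7) = 1545/7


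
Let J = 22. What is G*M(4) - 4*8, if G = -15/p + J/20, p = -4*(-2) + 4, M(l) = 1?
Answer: -643/20 ≈ -32.150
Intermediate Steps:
p = 12 (p = 8 + 4 = 12)
G = -3/20 (G = -15/12 + 22/20 = -15*1/12 + 22*(1/20) = -5/4 + 11/10 = -3/20 ≈ -0.15000)
G*M(4) - 4*8 = -3/20*1 - 4*8 = -3/20 - 32 = -643/20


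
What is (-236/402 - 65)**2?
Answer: 173791489/40401 ≈ 4301.7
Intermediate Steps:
(-236/402 - 65)**2 = (-236*1/402 - 65)**2 = (-118/201 - 65)**2 = (-13183/201)**2 = 173791489/40401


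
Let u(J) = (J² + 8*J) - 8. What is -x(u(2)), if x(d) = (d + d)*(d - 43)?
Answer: 744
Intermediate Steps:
u(J) = -8 + J² + 8*J
x(d) = 2*d*(-43 + d) (x(d) = (2*d)*(-43 + d) = 2*d*(-43 + d))
-x(u(2)) = -2*(-8 + 2² + 8*2)*(-43 + (-8 + 2² + 8*2)) = -2*(-8 + 4 + 16)*(-43 + (-8 + 4 + 16)) = -2*12*(-43 + 12) = -2*12*(-31) = -1*(-744) = 744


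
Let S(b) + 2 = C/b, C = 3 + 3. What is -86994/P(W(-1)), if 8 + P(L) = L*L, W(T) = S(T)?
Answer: -43497/28 ≈ -1553.5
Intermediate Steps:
C = 6
S(b) = -2 + 6/b
W(T) = -2 + 6/T
P(L) = -8 + L² (P(L) = -8 + L*L = -8 + L²)
-86994/P(W(-1)) = -86994/(-8 + (-2 + 6/(-1))²) = -86994/(-8 + (-2 + 6*(-1))²) = -86994/(-8 + (-2 - 6)²) = -86994/(-8 + (-8)²) = -86994/(-8 + 64) = -86994/56 = -86994*1/56 = -43497/28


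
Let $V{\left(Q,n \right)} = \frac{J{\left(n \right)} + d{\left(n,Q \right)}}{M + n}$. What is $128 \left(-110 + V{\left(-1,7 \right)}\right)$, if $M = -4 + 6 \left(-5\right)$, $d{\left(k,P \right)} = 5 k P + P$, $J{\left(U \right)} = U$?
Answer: $- \frac{376448}{27} \approx -13943.0$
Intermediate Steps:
$d{\left(k,P \right)} = P + 5 P k$ ($d{\left(k,P \right)} = 5 P k + P = P + 5 P k$)
$M = -34$ ($M = -4 - 30 = -34$)
$V{\left(Q,n \right)} = \frac{n + Q \left(1 + 5 n\right)}{-34 + n}$
$128 \left(-110 + V{\left(-1,7 \right)}\right) = 128 \left(-110 + \frac{7 - \left(1 + 5 \cdot 7\right)}{-34 + 7}\right) = 128 \left(-110 + \frac{7 - \left(1 + 35\right)}{-27}\right) = 128 \left(-110 - \frac{7 - 36}{27}\right) = 128 \left(-110 - - \frac{29}{27}\right) = 128 \left(-110 + \frac{29}{27}\right) = 128 \left(- \frac{2941}{27}\right) = - \frac{376448}{27}$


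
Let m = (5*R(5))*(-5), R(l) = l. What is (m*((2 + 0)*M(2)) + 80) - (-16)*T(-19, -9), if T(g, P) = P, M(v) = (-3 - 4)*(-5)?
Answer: -8814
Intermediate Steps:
M(v) = 35 (M(v) = -7*(-5) = 35)
m = -125 (m = (5*5)*(-5) = 25*(-5) = -125)
(m*((2 + 0)*M(2)) + 80) - (-16)*T(-19, -9) = (-125*(2 + 0)*35 + 80) - (-16)*(-9) = (-250*35 + 80) - 1*144 = (-125*70 + 80) - 144 = (-8750 + 80) - 144 = -8670 - 144 = -8814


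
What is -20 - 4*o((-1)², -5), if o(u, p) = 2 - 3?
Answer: -16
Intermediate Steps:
o(u, p) = -1
-20 - 4*o((-1)², -5) = -20 - 4*(-1) = -20 + 4 = -16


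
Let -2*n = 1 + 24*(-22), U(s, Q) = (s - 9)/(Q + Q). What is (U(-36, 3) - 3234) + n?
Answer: -2978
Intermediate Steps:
U(s, Q) = (-9 + s)/(2*Q) (U(s, Q) = (-9 + s)/((2*Q)) = (-9 + s)*(1/(2*Q)) = (-9 + s)/(2*Q))
n = 527/2 (n = -(1 + 24*(-22))/2 = -(1 - 528)/2 = -½*(-527) = 527/2 ≈ 263.50)
(U(-36, 3) - 3234) + n = ((½)*(-9 - 36)/3 - 3234) + 527/2 = ((½)*(⅓)*(-45) - 3234) + 527/2 = (-15/2 - 3234) + 527/2 = -6483/2 + 527/2 = -2978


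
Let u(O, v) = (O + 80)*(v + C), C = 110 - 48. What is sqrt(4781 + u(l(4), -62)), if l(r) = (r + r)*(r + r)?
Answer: sqrt(4781) ≈ 69.145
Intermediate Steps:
C = 62
l(r) = 4*r**2 (l(r) = (2*r)*(2*r) = 4*r**2)
u(O, v) = (62 + v)*(80 + O) (u(O, v) = (O + 80)*(v + 62) = (80 + O)*(62 + v) = (62 + v)*(80 + O))
sqrt(4781 + u(l(4), -62)) = sqrt(4781 + (4960 + 62*(4*4**2) + 80*(-62) + (4*4**2)*(-62))) = sqrt(4781 + (4960 + 62*(4*16) - 4960 + (4*16)*(-62))) = sqrt(4781 + (4960 + 62*64 - 4960 + 64*(-62))) = sqrt(4781 + (4960 + 3968 - 4960 - 3968)) = sqrt(4781 + 0) = sqrt(4781)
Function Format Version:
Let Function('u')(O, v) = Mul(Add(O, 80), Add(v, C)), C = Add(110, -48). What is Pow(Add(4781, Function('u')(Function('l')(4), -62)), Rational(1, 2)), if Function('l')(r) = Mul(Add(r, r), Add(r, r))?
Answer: Pow(4781, Rational(1, 2)) ≈ 69.145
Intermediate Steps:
C = 62
Function('l')(r) = Mul(4, Pow(r, 2)) (Function('l')(r) = Mul(Mul(2, r), Mul(2, r)) = Mul(4, Pow(r, 2)))
Function('u')(O, v) = Mul(Add(62, v), Add(80, O)) (Function('u')(O, v) = Mul(Add(O, 80), Add(v, 62)) = Mul(Add(80, O), Add(62, v)) = Mul(Add(62, v), Add(80, O)))
Pow(Add(4781, Function('u')(Function('l')(4), -62)), Rational(1, 2)) = Pow(Add(4781, Add(4960, Mul(62, Mul(4, Pow(4, 2))), Mul(80, -62), Mul(Mul(4, Pow(4, 2)), -62))), Rational(1, 2)) = Pow(Add(4781, Add(4960, Mul(62, Mul(4, 16)), -4960, Mul(Mul(4, 16), -62))), Rational(1, 2)) = Pow(Add(4781, Add(4960, Mul(62, 64), -4960, Mul(64, -62))), Rational(1, 2)) = Pow(Add(4781, Add(4960, 3968, -4960, -3968)), Rational(1, 2)) = Pow(Add(4781, 0), Rational(1, 2)) = Pow(4781, Rational(1, 2))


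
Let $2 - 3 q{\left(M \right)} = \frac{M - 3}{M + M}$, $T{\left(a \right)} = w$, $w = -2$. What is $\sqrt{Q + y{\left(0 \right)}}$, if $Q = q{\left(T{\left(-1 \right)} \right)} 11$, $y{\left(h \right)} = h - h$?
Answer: $\frac{\sqrt{11}}{2} \approx 1.6583$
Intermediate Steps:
$y{\left(h \right)} = 0$
$T{\left(a \right)} = -2$
$q{\left(M \right)} = \frac{2}{3} - \frac{-3 + M}{6 M}$ ($q{\left(M \right)} = \frac{2}{3} - \frac{\left(M - 3\right) \frac{1}{M + M}}{3} = \frac{2}{3} - \frac{\left(-3 + M\right) \frac{1}{2 M}}{3} = \frac{2}{3} - \frac{\frac{1}{2} \frac{1}{M} \left(-3 + M\right)}{3} = \frac{2}{3} - \frac{-3 + M}{6 M}$)
$Q = \frac{11}{4}$ ($Q = \frac{1 - 2}{2 \left(-2\right)} 11 = \frac{1}{2} \left(- \frac{1}{2}\right) \left(-1\right) 11 = \frac{1}{4} \cdot 11 = \frac{11}{4} \approx 2.75$)
$\sqrt{Q + y{\left(0 \right)}} = \sqrt{\frac{11}{4} + 0} = \sqrt{\frac{11}{4}} = \frac{\sqrt{11}}{2}$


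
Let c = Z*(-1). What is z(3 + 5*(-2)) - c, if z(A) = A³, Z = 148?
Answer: -195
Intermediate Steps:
c = -148 (c = 148*(-1) = -148)
z(3 + 5*(-2)) - c = (3 + 5*(-2))³ - 1*(-148) = (3 - 10)³ + 148 = (-7)³ + 148 = -343 + 148 = -195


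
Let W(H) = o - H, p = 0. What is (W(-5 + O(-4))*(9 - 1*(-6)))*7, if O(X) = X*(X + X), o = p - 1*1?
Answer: -2940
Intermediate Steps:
o = -1 (o = 0 - 1*1 = 0 - 1 = -1)
O(X) = 2*X² (O(X) = X*(2*X) = 2*X²)
W(H) = -1 - H
(W(-5 + O(-4))*(9 - 1*(-6)))*7 = ((-1 - (-5 + 2*(-4)²))*(9 - 1*(-6)))*7 = ((-1 - (-5 + 2*16))*(9 + 6))*7 = ((-1 - (-5 + 32))*15)*7 = ((-1 - 1*27)*15)*7 = ((-1 - 27)*15)*7 = -28*15*7 = -420*7 = -2940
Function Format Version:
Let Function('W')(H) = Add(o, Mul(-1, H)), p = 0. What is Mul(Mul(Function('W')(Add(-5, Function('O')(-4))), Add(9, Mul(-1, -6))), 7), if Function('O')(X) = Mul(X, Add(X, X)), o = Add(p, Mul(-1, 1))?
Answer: -2940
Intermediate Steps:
o = -1 (o = Add(0, Mul(-1, 1)) = Add(0, -1) = -1)
Function('O')(X) = Mul(2, Pow(X, 2)) (Function('O')(X) = Mul(X, Mul(2, X)) = Mul(2, Pow(X, 2)))
Function('W')(H) = Add(-1, Mul(-1, H))
Mul(Mul(Function('W')(Add(-5, Function('O')(-4))), Add(9, Mul(-1, -6))), 7) = Mul(Mul(Add(-1, Mul(-1, Add(-5, Mul(2, Pow(-4, 2))))), Add(9, Mul(-1, -6))), 7) = Mul(Mul(Add(-1, Mul(-1, Add(-5, Mul(2, 16)))), Add(9, 6)), 7) = Mul(Mul(Add(-1, Mul(-1, Add(-5, 32))), 15), 7) = Mul(Mul(Add(-1, Mul(-1, 27)), 15), 7) = Mul(Mul(Add(-1, -27), 15), 7) = Mul(Mul(-28, 15), 7) = Mul(-420, 7) = -2940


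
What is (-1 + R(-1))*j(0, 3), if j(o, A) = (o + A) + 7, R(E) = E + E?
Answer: -30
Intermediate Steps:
R(E) = 2*E
j(o, A) = 7 + A + o (j(o, A) = (A + o) + 7 = 7 + A + o)
(-1 + R(-1))*j(0, 3) = (-1 + 2*(-1))*(7 + 3 + 0) = (-1 - 2)*10 = -3*10 = -30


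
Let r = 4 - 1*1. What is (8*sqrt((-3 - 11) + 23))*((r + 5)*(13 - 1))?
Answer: 2304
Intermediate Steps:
r = 3 (r = 4 - 1 = 3)
(8*sqrt((-3 - 11) + 23))*((r + 5)*(13 - 1)) = (8*sqrt((-3 - 11) + 23))*((3 + 5)*(13 - 1)) = (8*sqrt(-14 + 23))*(8*12) = (8*sqrt(9))*96 = (8*3)*96 = 24*96 = 2304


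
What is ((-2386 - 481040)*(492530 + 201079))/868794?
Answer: -55884770739/144799 ≈ -3.8595e+5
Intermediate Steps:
((-2386 - 481040)*(492530 + 201079))/868794 = -483426*693609*(1/868794) = -335308624434*1/868794 = -55884770739/144799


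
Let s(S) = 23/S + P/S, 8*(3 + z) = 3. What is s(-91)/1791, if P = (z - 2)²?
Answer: -947/3476928 ≈ -0.00027237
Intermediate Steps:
z = -21/8 (z = -3 + (⅛)*3 = -3 + 3/8 = -21/8 ≈ -2.6250)
P = 1369/64 (P = (-21/8 - 2)² = (-37/8)² = 1369/64 ≈ 21.391)
s(S) = 2841/(64*S) (s(S) = 23/S + 1369/(64*S) = 2841/(64*S))
s(-91)/1791 = ((2841/64)/(-91))/1791 = ((2841/64)*(-1/91))*(1/1791) = -2841/5824*1/1791 = -947/3476928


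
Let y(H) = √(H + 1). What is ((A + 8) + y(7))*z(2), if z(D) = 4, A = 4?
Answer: 48 + 8*√2 ≈ 59.314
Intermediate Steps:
y(H) = √(1 + H)
((A + 8) + y(7))*z(2) = ((4 + 8) + √(1 + 7))*4 = (12 + √8)*4 = (12 + 2*√2)*4 = 48 + 8*√2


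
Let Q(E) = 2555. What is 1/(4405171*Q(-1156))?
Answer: 1/11255211905 ≈ 8.8848e-11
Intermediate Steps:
1/(4405171*Q(-1156)) = 1/(4405171*2555) = (1/4405171)*(1/2555) = 1/11255211905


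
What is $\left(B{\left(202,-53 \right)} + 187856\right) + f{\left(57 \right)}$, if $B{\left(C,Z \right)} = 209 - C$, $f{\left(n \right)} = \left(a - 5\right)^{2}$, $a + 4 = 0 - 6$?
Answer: $188088$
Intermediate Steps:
$a = -10$ ($a = -4 + \left(0 - 6\right) = -4 - 6 = -10$)
$f{\left(n \right)} = 225$ ($f{\left(n \right)} = \left(-10 - 5\right)^{2} = \left(-15\right)^{2} = 225$)
$\left(B{\left(202,-53 \right)} + 187856\right) + f{\left(57 \right)} = \left(\left(209 - 202\right) + 187856\right) + 225 = \left(7 + 187856\right) + 225 = 187863 + 225 = 188088$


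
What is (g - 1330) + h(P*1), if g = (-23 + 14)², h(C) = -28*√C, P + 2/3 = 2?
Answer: -1249 - 56*√3/3 ≈ -1281.3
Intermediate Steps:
P = 4/3 (P = -⅔ + 2 = 4/3 ≈ 1.3333)
g = 81 (g = (-9)² = 81)
(g - 1330) + h(P*1) = (81 - 1330) - 28*2*√3/3 = -1249 - 56*√3/3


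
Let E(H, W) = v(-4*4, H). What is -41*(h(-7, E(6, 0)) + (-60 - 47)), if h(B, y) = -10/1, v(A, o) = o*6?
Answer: 4797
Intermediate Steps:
v(A, o) = 6*o
E(H, W) = 6*H
h(B, y) = -10 (h(B, y) = -10*1 = -10)
-41*(h(-7, E(6, 0)) + (-60 - 47)) = -41*(-10 + (-60 - 47)) = -41*(-10 - 107) = -41*(-117) = 4797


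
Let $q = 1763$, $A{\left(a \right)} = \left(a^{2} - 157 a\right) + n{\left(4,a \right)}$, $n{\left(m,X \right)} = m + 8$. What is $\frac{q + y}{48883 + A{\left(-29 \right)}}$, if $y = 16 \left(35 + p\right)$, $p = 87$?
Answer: $\frac{3715}{54289} \approx 0.06843$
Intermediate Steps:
$n{\left(m,X \right)} = 8 + m$
$A{\left(a \right)} = 12 + a^{2} - 157 a$ ($A{\left(a \right)} = \left(a^{2} - 157 a\right) + \left(8 + 4\right) = \left(a^{2} - 157 a\right) + 12 = 12 + a^{2} - 157 a$)
$y = 1952$ ($y = 16 \left(35 + 87\right) = 16 \cdot 122 = 1952$)
$\frac{q + y}{48883 + A{\left(-29 \right)}} = \frac{1763 + 1952}{48883 + \left(12 + \left(-29\right)^{2} - -4553\right)} = \frac{3715}{48883 + \left(12 + 841 + 4553\right)} = \frac{3715}{48883 + 5406} = \frac{3715}{54289}$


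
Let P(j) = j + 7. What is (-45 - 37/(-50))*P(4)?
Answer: -24343/50 ≈ -486.86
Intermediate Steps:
P(j) = 7 + j
(-45 - 37/(-50))*P(4) = (-45 - 37/(-50))*(7 + 4) = (-45 - 37*(-1/50))*11 = (-45 + 37/50)*11 = -2213/50*11 = -24343/50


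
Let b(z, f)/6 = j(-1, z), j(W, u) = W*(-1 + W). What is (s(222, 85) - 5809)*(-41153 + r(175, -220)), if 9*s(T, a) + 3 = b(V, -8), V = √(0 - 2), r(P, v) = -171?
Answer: 240009792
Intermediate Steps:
V = I*√2 (V = √(-2) = I*√2 ≈ 1.4142*I)
b(z, f) = 12 (b(z, f) = 6*(-(-1 - 1)) = 6*(-1*(-2)) = 6*2 = 12)
s(T, a) = 1 (s(T, a) = -⅓ + (⅑)*12 = -⅓ + 4/3 = 1)
(s(222, 85) - 5809)*(-41153 + r(175, -220)) = (1 - 5809)*(-41153 - 171) = -5808*(-41324) = 240009792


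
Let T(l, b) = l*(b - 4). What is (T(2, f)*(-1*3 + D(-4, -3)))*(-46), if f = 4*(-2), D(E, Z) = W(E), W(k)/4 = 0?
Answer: -3312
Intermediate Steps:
W(k) = 0 (W(k) = 4*0 = 0)
D(E, Z) = 0
f = -8
T(l, b) = l*(-4 + b)
(T(2, f)*(-1*3 + D(-4, -3)))*(-46) = ((2*(-4 - 8))*(-1*3 + 0))*(-46) = ((2*(-12))*(-3 + 0))*(-46) = -24*(-3)*(-46) = 72*(-46) = -3312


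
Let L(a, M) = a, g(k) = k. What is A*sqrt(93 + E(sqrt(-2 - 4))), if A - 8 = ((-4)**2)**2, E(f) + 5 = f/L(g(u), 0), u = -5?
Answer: 264*sqrt(2200 - 5*I*sqrt(6))/5 ≈ 2476.6 - 6.8934*I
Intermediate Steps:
E(f) = -5 - f/5 (E(f) = -5 + f/(-5) = -5 + f*(-1/5) = -5 - f/5)
A = 264 (A = 8 + ((-4)**2)**2 = 8 + 16**2 = 8 + 256 = 264)
A*sqrt(93 + E(sqrt(-2 - 4))) = 264*sqrt(93 + (-5 - sqrt(-2 - 4)/5)) = 264*sqrt(93 + (-5 - I*sqrt(6)/5)) = 264*sqrt(88 - I*sqrt(6)/5)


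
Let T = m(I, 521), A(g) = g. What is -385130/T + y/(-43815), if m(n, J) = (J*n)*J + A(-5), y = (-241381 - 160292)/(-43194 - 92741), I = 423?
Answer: -389991852812554/113977375440364075 ≈ -0.0034217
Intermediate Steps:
y = 401673/135935 (y = -401673/(-135935) = -401673*(-1/135935) = 401673/135935 ≈ 2.9549)
m(n, J) = -5 + n*J**2 (m(n, J) = (J*n)*J - 5 = n*J**2 - 5 = -5 + n*J**2)
T = 114819538 (T = -5 + 423*521**2 = -5 + 423*271441 = -5 + 114819543 = 114819538)
-385130/T + y/(-43815) = -385130/114819538 + (401673/135935)/(-43815) = -385130*1/114819538 + (401673/135935)*(-1/43815) = -192565/57409769 - 133891/1985330675 = -389991852812554/113977375440364075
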